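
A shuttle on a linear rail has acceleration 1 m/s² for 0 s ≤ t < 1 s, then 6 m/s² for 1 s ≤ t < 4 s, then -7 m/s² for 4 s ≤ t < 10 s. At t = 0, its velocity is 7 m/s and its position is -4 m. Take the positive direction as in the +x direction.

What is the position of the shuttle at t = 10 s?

84.5 m

On each constant-a segment, Δv = aΔt and Δx = v₀Δt + ½aΔt²; chain segment to segment.
0–1 s: v starts 7 m/s; Δx = 7·1 + ½·1·1² = 7.5 m; v ends 8 m/s.
1–4 s: v starts 8 m/s; Δx = 8·3 + ½·6·3² = 51 m; v ends 26 m/s.
4–10 s: v starts 26 m/s; Δx = 26·6 + ½·-7·6² = 30 m; v ends -16 m/s.
x(10) = -4 + Σ Δx = 84.5 m.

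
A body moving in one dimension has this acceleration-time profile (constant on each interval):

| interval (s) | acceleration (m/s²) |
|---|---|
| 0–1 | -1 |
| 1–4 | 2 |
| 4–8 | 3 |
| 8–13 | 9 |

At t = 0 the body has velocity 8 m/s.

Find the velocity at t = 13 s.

70 m/s

Δv equals the area under the a-t graph; then v = v₀ + Δv.
0–1 s: -1 × 1 = -1 m/s
1–4 s: 2 × 3 = 6 m/s
4–8 s: 3 × 4 = 12 m/s
8–13 s: 9 × 5 = 45 m/s
Δv = 62 m/s, so v(13) = 8 + (62) = 70 m/s.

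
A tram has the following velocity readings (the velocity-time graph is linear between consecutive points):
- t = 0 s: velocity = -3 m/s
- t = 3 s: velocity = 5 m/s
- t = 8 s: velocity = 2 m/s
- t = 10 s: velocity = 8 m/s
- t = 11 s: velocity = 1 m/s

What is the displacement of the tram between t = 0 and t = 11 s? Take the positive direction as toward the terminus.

Net displacement equals the area under the velocity-time graph (areas below the axis count negative).
0–3 s: ½(-3 + 5)(3) = 3 m
3–8 s: ½(5 + 2)(5) = 17.5 m
8–10 s: ½(2 + 8)(2) = 10 m
10–11 s: ½(8 + 1)(1) = 4.5 m
Net displacement = 35 m

35 m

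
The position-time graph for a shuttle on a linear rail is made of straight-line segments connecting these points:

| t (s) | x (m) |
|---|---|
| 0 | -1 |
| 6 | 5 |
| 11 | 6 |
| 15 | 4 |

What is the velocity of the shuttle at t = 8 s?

0.2 m/s

Velocity is the slope of the x-t graph on 6–11 s: (6 − 5)/(11 − 6) = 0.2 m/s.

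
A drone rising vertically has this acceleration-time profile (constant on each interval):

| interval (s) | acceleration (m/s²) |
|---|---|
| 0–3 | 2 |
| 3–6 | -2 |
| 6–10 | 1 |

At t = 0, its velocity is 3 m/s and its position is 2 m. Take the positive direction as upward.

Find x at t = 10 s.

58 m

On each constant-a segment, Δv = aΔt and Δx = v₀Δt + ½aΔt²; chain segment to segment.
0–3 s: v starts 3 m/s; Δx = 3·3 + ½·2·3² = 18 m; v ends 9 m/s.
3–6 s: v starts 9 m/s; Δx = 9·3 + ½·-2·3² = 18 m; v ends 3 m/s.
6–10 s: v starts 3 m/s; Δx = 3·4 + ½·1·4² = 20 m; v ends 7 m/s.
x(10) = 2 + Σ Δx = 58 m.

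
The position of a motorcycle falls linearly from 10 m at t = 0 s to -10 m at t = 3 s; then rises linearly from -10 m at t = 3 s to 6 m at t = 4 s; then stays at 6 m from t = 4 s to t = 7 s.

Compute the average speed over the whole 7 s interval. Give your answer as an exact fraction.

36/7 m/s

Average speed = (total path length)/(elapsed time); on a piecewise-linear x-t graph the path length is Σ|Δx|.
0–3 s: |Δx| = |-10 − 10| = 20 m
3–4 s: |Δx| = |6 − -10| = 16 m
4–7 s: |Δx| = |6 − 6| = 0 m
Total path = 36 m; average speed = 36/7 = 36/7 m/s.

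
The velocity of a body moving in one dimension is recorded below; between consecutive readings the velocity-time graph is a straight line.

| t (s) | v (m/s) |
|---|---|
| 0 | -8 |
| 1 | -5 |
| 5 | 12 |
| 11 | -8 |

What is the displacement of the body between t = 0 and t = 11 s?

Displacement is the signed area under the v-t curve.
0–1 s: ½(-8 + -5)(1) = -6.5 m
1–5 s: ½(-5 + 12)(4) = 14 m
5–11 s: ½(12 + -8)(6) = 12 m
Net displacement = 19.5 m

19.5 m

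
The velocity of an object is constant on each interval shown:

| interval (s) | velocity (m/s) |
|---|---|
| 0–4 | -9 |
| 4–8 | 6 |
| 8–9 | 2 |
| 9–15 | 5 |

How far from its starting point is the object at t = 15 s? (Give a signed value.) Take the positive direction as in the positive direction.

20 m

Net displacement equals the area under the velocity-time graph (areas below the axis count negative).
0–4 s: -9 × 4 = -36 m
4–8 s: 6 × 4 = 24 m
8–9 s: 2 × 1 = 2 m
9–15 s: 5 × 6 = 30 m
Net displacement = 20 m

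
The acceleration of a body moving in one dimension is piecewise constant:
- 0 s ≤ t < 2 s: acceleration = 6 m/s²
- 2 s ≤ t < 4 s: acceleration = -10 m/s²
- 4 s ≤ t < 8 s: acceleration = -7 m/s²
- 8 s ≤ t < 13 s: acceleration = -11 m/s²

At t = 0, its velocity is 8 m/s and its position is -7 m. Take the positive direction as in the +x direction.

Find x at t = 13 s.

On each constant-a segment, Δv = aΔt and Δx = v₀Δt + ½aΔt²; chain segment to segment.
0–2 s: v starts 8 m/s; Δx = 8·2 + ½·6·2² = 28 m; v ends 20 m/s.
2–4 s: v starts 20 m/s; Δx = 20·2 + ½·-10·2² = 20 m; v ends 0 m/s.
4–8 s: v starts 0 m/s; Δx = 0·4 + ½·-7·4² = -56 m; v ends -28 m/s.
8–13 s: v starts -28 m/s; Δx = -28·5 + ½·-11·5² = -277.5 m; v ends -83 m/s.
x(13) = -7 + Σ Δx = -292.5 m.

-292.5 m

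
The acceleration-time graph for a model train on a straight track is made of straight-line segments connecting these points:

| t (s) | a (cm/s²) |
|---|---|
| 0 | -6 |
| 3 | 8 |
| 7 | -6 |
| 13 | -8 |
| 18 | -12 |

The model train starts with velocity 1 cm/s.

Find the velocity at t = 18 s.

Δv equals the area under the a-t graph; then v = v₀ + Δv.
0–3 s: ½(-6 + 8)(3) = 3 cm/s
3–7 s: ½(8 + -6)(4) = 4 cm/s
7–13 s: ½(-6 + -8)(6) = -42 cm/s
13–18 s: ½(-8 + -12)(5) = -50 cm/s
Δv = -85 cm/s, so v(18) = 1 + (-85) = -84 cm/s.

-84 cm/s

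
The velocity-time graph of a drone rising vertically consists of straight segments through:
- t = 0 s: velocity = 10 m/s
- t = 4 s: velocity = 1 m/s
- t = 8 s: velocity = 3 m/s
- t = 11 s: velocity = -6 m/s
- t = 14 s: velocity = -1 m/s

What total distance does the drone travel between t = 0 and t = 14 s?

Distance (not displacement) is the total path length: add the absolute areas under v-t.
0–4 s: |½(10 + 1)(4)| = 22 m
4–8 s: |½(1 + 3)(4)| = 8 m
8–11 s: v = 0 at t = 9 s; triangle areas 1.5 + 6 = 7.5 m
11–14 s: |½(-6 + -1)(3)| = 10.5 m
Total distance = 48 m

48 m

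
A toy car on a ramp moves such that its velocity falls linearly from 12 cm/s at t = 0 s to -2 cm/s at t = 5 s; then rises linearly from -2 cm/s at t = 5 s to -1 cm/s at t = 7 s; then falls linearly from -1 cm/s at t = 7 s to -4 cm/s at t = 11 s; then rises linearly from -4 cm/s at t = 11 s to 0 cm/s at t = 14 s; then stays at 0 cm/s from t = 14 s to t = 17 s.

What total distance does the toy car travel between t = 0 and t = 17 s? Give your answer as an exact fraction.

Distance (not displacement) is the total path length: add the absolute areas under v-t.
0–5 s: v = 0 at t = 30/7 s; triangle areas 180/7 + 5/7 = 185/7 cm
5–7 s: |½(-2 + -1)(2)| = 3 cm
7–11 s: |½(-1 + -4)(4)| = 10 cm
11–14 s: |½(-4 + 0)(3)| = 6 cm
14–17 s: |0| × 3 = 0 cm
Total distance = 318/7 cm

318/7 cm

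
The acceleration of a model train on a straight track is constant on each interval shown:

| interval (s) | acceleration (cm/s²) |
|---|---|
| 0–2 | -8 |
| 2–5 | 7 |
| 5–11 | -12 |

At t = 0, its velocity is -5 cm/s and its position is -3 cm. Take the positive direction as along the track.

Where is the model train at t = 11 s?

On each constant-a segment, Δv = aΔt and Δx = v₀Δt + ½aΔt²; chain segment to segment.
0–2 s: v starts -5 cm/s; Δx = -5·2 + ½·-8·2² = -26 cm; v ends -21 cm/s.
2–5 s: v starts -21 cm/s; Δx = -21·3 + ½·7·3² = -31.5 cm; v ends 0 cm/s.
5–11 s: v starts 0 cm/s; Δx = 0·6 + ½·-12·6² = -216 cm; v ends -72 cm/s.
x(11) = -3 + Σ Δx = -276.5 cm.

-276.5 cm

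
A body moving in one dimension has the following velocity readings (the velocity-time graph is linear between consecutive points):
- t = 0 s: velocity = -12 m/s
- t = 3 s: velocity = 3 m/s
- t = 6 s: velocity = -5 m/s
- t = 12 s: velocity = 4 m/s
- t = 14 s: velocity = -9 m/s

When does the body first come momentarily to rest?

t = 2.4 s

v changes sign on 0–3 s (from -12 to 3); the graph is linear there, so v = 0 at t = 0 + (12)·(3 − 0)/(3 − -12) = 2.4 s.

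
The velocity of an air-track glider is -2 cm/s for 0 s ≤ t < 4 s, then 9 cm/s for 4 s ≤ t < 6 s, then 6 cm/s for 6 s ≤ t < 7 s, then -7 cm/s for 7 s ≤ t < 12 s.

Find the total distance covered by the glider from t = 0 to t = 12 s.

Distance (not displacement) is the total path length: add the absolute areas under v-t.
0–4 s: |-2| × 4 = 8 cm
4–6 s: |9| × 2 = 18 cm
6–7 s: |6| × 1 = 6 cm
7–12 s: |-7| × 5 = 35 cm
Total distance = 67 cm

67 cm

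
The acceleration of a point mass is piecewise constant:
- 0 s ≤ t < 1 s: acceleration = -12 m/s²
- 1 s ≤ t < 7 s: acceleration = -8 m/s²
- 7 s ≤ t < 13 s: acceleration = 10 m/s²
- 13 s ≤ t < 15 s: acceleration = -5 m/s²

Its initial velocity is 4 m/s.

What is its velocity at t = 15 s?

Δv equals the area under the a-t graph; then v = v₀ + Δv.
0–1 s: -12 × 1 = -12 m/s
1–7 s: -8 × 6 = -48 m/s
7–13 s: 10 × 6 = 60 m/s
13–15 s: -5 × 2 = -10 m/s
Δv = -10 m/s, so v(15) = 4 + (-10) = -6 m/s.

-6 m/s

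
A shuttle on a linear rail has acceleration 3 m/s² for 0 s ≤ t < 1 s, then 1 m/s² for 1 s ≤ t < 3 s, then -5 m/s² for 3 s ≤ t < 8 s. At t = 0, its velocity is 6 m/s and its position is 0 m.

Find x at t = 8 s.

On each constant-a segment, Δv = aΔt and Δx = v₀Δt + ½aΔt²; chain segment to segment.
0–1 s: v starts 6 m/s; Δx = 6·1 + ½·3·1² = 7.5 m; v ends 9 m/s.
1–3 s: v starts 9 m/s; Δx = 9·2 + ½·1·2² = 20 m; v ends 11 m/s.
3–8 s: v starts 11 m/s; Δx = 11·5 + ½·-5·5² = -7.5 m; v ends -14 m/s.
x(8) = 0 + Σ Δx = 20 m.

20 m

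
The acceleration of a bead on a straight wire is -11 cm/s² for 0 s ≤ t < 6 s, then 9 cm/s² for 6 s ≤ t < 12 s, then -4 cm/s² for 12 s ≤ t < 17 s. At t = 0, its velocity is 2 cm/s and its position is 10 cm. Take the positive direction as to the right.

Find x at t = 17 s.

-498 cm

On each constant-a segment, Δv = aΔt and Δx = v₀Δt + ½aΔt²; chain segment to segment.
0–6 s: v starts 2 cm/s; Δx = 2·6 + ½·-11·6² = -186 cm; v ends -64 cm/s.
6–12 s: v starts -64 cm/s; Δx = -64·6 + ½·9·6² = -222 cm; v ends -10 cm/s.
12–17 s: v starts -10 cm/s; Δx = -10·5 + ½·-4·5² = -100 cm; v ends -30 cm/s.
x(17) = 10 + Σ Δx = -498 cm.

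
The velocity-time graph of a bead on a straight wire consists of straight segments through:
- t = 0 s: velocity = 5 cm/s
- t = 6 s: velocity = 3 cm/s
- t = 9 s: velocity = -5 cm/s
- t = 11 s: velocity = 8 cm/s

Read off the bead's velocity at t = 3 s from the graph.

On 0–6 s the graph is linear from 5 to 3 cm/s: v(3) = 5 + (3 − 5)·(3 − 0)/(6 − 0) = 4 cm/s.

4 cm/s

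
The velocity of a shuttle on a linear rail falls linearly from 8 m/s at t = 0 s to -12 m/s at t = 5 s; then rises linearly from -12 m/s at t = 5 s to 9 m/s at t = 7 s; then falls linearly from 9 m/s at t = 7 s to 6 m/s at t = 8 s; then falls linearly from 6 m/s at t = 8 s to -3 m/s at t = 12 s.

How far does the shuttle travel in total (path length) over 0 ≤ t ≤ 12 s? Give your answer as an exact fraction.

Total distance travelled is ∫|v| dt — sum the magnitudes of each area piece.
0–5 s: v = 0 at t = 2 s; triangle areas 8 + 18 = 26 m
5–7 s: v = 0 at t = 43/7 s; triangle areas 48/7 + 27/7 = 75/7 m
7–8 s: |½(9 + 6)(1)| = 7.5 m
8–12 s: v = 0 at t = 32/3 s; triangle areas 8 + 2 = 10 m
Total distance = 759/14 m

759/14 m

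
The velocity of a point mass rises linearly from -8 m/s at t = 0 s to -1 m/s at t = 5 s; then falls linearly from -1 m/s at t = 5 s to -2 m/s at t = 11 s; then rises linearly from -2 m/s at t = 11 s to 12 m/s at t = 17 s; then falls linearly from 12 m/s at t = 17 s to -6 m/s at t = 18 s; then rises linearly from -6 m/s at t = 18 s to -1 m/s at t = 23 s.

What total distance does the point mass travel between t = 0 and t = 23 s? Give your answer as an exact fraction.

Total distance travelled is ∫|v| dt — sum the magnitudes of each area piece.
0–5 s: |½(-8 + -1)(5)| = 22.5 m
5–11 s: |½(-1 + -2)(6)| = 9 m
11–17 s: v = 0 at t = 83/7 s; triangle areas 6/7 + 216/7 = 222/7 m
17–18 s: v = 0 at t = 53/3 s; triangle areas 4 + 1 = 5 m
18–23 s: |½(-6 + -1)(5)| = 17.5 m
Total distance = 600/7 m

600/7 m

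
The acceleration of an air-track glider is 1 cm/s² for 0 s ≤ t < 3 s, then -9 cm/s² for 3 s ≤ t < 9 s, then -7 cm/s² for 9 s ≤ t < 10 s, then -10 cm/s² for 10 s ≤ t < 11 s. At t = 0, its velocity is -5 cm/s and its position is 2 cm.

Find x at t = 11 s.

-310 cm

On each constant-a segment, Δv = aΔt and Δx = v₀Δt + ½aΔt²; chain segment to segment.
0–3 s: v starts -5 cm/s; Δx = -5·3 + ½·1·3² = -10.5 cm; v ends -2 cm/s.
3–9 s: v starts -2 cm/s; Δx = -2·6 + ½·-9·6² = -174 cm; v ends -56 cm/s.
9–10 s: v starts -56 cm/s; Δx = -56·1 + ½·-7·1² = -59.5 cm; v ends -63 cm/s.
10–11 s: v starts -63 cm/s; Δx = -63·1 + ½·-10·1² = -68 cm; v ends -73 cm/s.
x(11) = 2 + Σ Δx = -310 cm.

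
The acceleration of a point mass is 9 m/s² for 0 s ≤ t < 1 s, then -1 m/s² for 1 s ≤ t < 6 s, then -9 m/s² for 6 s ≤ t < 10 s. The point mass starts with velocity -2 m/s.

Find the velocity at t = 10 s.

-34 m/s

Δv equals the area under the a-t graph; then v = v₀ + Δv.
0–1 s: 9 × 1 = 9 m/s
1–6 s: -1 × 5 = -5 m/s
6–10 s: -9 × 4 = -36 m/s
Δv = -32 m/s, so v(10) = -2 + (-32) = -34 m/s.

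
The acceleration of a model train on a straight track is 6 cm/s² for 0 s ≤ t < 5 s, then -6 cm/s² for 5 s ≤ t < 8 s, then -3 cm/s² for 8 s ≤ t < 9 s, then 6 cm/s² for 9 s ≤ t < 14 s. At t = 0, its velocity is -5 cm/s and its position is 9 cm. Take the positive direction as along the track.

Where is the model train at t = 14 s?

207.5 cm

On each constant-a segment, Δv = aΔt and Δx = v₀Δt + ½aΔt²; chain segment to segment.
0–5 s: v starts -5 cm/s; Δx = -5·5 + ½·6·5² = 50 cm; v ends 25 cm/s.
5–8 s: v starts 25 cm/s; Δx = 25·3 + ½·-6·3² = 48 cm; v ends 7 cm/s.
8–9 s: v starts 7 cm/s; Δx = 7·1 + ½·-3·1² = 5.5 cm; v ends 4 cm/s.
9–14 s: v starts 4 cm/s; Δx = 4·5 + ½·6·5² = 95 cm; v ends 34 cm/s.
x(14) = 9 + Σ Δx = 207.5 cm.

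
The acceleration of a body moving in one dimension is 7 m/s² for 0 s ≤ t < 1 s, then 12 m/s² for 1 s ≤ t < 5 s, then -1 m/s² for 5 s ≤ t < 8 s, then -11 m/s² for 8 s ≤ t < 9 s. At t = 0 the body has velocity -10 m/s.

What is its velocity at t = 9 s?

Δv equals the area under the a-t graph; then v = v₀ + Δv.
0–1 s: 7 × 1 = 7 m/s
1–5 s: 12 × 4 = 48 m/s
5–8 s: -1 × 3 = -3 m/s
8–9 s: -11 × 1 = -11 m/s
Δv = 41 m/s, so v(9) = -10 + (41) = 31 m/s.

31 m/s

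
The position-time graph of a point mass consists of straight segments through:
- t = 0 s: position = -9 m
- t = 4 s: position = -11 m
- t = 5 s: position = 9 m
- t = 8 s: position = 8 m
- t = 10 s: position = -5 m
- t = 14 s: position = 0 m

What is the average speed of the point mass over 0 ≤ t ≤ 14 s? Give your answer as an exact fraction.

Average speed = (total path length)/(elapsed time); on a piecewise-linear x-t graph the path length is Σ|Δx|.
0–4 s: |Δx| = |-11 − -9| = 2 m
4–5 s: |Δx| = |9 − -11| = 20 m
5–8 s: |Δx| = |8 − 9| = 1 m
8–10 s: |Δx| = |-5 − 8| = 13 m
10–14 s: |Δx| = |0 − -5| = 5 m
Total path = 41 m; average speed = 41/14 = 41/14 m/s.

41/14 m/s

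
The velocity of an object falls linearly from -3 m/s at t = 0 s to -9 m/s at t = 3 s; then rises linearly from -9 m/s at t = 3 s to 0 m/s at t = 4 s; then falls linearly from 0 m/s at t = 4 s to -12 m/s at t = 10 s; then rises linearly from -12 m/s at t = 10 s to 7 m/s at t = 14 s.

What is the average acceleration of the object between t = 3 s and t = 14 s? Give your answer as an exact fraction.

Average acceleration = Δv/Δt = (7 − -9)/(14 − 3) = 16/11 m/s².

16/11 m/s²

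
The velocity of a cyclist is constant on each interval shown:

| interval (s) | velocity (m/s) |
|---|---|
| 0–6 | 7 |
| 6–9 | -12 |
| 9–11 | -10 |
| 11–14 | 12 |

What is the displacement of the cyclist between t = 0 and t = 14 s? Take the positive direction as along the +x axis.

22 m

Net displacement equals the area under the velocity-time graph (areas below the axis count negative).
0–6 s: 7 × 6 = 42 m
6–9 s: -12 × 3 = -36 m
9–11 s: -10 × 2 = -20 m
11–14 s: 12 × 3 = 36 m
Net displacement = 22 m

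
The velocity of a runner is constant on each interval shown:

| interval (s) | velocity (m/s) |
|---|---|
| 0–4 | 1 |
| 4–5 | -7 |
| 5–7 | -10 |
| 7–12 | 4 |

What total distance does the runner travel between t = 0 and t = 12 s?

Total distance travelled is ∫|v| dt — sum the magnitudes of each area piece.
0–4 s: |1| × 4 = 4 m
4–5 s: |-7| × 1 = 7 m
5–7 s: |-10| × 2 = 20 m
7–12 s: |4| × 5 = 20 m
Total distance = 51 m

51 m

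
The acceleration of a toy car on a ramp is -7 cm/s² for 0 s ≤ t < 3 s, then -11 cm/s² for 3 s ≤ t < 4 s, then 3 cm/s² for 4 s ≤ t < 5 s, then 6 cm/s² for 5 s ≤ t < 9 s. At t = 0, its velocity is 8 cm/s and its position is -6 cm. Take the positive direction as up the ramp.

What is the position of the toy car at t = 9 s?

-90.5 cm

On each constant-a segment, Δv = aΔt and Δx = v₀Δt + ½aΔt²; chain segment to segment.
0–3 s: v starts 8 cm/s; Δx = 8·3 + ½·-7·3² = -7.5 cm; v ends -13 cm/s.
3–4 s: v starts -13 cm/s; Δx = -13·1 + ½·-11·1² = -18.5 cm; v ends -24 cm/s.
4–5 s: v starts -24 cm/s; Δx = -24·1 + ½·3·1² = -22.5 cm; v ends -21 cm/s.
5–9 s: v starts -21 cm/s; Δx = -21·4 + ½·6·4² = -36 cm; v ends 3 cm/s.
x(9) = -6 + Σ Δx = -90.5 cm.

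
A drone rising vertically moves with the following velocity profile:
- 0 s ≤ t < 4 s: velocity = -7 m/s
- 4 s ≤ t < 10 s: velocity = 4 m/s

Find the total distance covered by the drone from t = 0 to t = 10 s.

52 m

Distance (not displacement) is the total path length: add the absolute areas under v-t.
0–4 s: |-7| × 4 = 28 m
4–10 s: |4| × 6 = 24 m
Total distance = 52 m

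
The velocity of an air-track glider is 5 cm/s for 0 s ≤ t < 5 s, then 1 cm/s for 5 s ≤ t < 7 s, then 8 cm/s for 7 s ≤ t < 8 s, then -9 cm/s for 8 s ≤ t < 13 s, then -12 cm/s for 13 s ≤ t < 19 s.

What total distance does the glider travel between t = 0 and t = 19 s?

152 cm

Distance (not displacement) is the total path length: add the absolute areas under v-t.
0–5 s: |5| × 5 = 25 cm
5–7 s: |1| × 2 = 2 cm
7–8 s: |8| × 1 = 8 cm
8–13 s: |-9| × 5 = 45 cm
13–19 s: |-12| × 6 = 72 cm
Total distance = 152 cm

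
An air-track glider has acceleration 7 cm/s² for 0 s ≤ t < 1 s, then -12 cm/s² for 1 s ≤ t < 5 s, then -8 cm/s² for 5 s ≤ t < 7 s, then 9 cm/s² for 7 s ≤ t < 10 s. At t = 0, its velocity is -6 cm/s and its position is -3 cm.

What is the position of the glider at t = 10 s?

-356 cm

On each constant-a segment, Δv = aΔt and Δx = v₀Δt + ½aΔt²; chain segment to segment.
0–1 s: v starts -6 cm/s; Δx = -6·1 + ½·7·1² = -2.5 cm; v ends 1 cm/s.
1–5 s: v starts 1 cm/s; Δx = 1·4 + ½·-12·4² = -92 cm; v ends -47 cm/s.
5–7 s: v starts -47 cm/s; Δx = -47·2 + ½·-8·2² = -110 cm; v ends -63 cm/s.
7–10 s: v starts -63 cm/s; Δx = -63·3 + ½·9·3² = -148.5 cm; v ends -36 cm/s.
x(10) = -3 + Σ Δx = -356 cm.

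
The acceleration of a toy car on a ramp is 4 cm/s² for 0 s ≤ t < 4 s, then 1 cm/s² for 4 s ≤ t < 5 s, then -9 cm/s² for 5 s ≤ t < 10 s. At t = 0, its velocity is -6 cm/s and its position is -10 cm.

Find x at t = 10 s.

On each constant-a segment, Δv = aΔt and Δx = v₀Δt + ½aΔt²; chain segment to segment.
0–4 s: v starts -6 cm/s; Δx = -6·4 + ½·4·4² = 8 cm; v ends 10 cm/s.
4–5 s: v starts 10 cm/s; Δx = 10·1 + ½·1·1² = 10.5 cm; v ends 11 cm/s.
5–10 s: v starts 11 cm/s; Δx = 11·5 + ½·-9·5² = -57.5 cm; v ends -34 cm/s.
x(10) = -10 + Σ Δx = -49 cm.

-49 cm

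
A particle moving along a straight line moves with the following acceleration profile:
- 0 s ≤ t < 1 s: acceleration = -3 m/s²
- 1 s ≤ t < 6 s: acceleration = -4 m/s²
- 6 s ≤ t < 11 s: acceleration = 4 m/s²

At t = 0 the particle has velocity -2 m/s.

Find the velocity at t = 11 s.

-5 m/s

Δv equals the area under the a-t graph; then v = v₀ + Δv.
0–1 s: -3 × 1 = -3 m/s
1–6 s: -4 × 5 = -20 m/s
6–11 s: 4 × 5 = 20 m/s
Δv = -3 m/s, so v(11) = -2 + (-3) = -5 m/s.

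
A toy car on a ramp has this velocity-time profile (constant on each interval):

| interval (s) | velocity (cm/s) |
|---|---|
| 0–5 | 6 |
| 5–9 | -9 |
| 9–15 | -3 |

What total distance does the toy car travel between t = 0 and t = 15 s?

84 cm

Distance (not displacement) is the total path length: add the absolute areas under v-t.
0–5 s: |6| × 5 = 30 cm
5–9 s: |-9| × 4 = 36 cm
9–15 s: |-3| × 6 = 18 cm
Total distance = 84 cm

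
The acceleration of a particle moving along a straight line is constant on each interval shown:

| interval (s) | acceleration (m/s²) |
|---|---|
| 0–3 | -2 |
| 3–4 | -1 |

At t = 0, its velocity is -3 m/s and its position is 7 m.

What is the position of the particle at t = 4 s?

On each constant-a segment, Δv = aΔt and Δx = v₀Δt + ½aΔt²; chain segment to segment.
0–3 s: v starts -3 m/s; Δx = -3·3 + ½·-2·3² = -18 m; v ends -9 m/s.
3–4 s: v starts -9 m/s; Δx = -9·1 + ½·-1·1² = -9.5 m; v ends -10 m/s.
x(4) = 7 + Σ Δx = -20.5 m.

-20.5 m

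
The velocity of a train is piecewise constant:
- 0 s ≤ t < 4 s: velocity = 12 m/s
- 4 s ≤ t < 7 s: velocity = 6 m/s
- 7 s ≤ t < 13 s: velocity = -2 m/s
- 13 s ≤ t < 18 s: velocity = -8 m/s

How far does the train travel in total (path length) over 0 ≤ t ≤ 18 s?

Distance (not displacement) is the total path length: add the absolute areas under v-t.
0–4 s: |12| × 4 = 48 m
4–7 s: |6| × 3 = 18 m
7–13 s: |-2| × 6 = 12 m
13–18 s: |-8| × 5 = 40 m
Total distance = 118 m

118 m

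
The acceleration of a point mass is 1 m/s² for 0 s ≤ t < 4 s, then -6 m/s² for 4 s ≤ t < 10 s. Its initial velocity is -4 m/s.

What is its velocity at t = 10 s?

Δv equals the area under the a-t graph; then v = v₀ + Δv.
0–4 s: 1 × 4 = 4 m/s
4–10 s: -6 × 6 = -36 m/s
Δv = -32 m/s, so v(10) = -4 + (-32) = -36 m/s.

-36 m/s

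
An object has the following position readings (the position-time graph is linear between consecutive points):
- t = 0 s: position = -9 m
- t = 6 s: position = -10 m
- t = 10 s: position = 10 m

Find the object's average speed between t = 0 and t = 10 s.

2.1 m/s

Average speed = (total path length)/(elapsed time); on a piecewise-linear x-t graph the path length is Σ|Δx|.
0–6 s: |Δx| = |-10 − -9| = 1 m
6–10 s: |Δx| = |10 − -10| = 20 m
Total path = 21 m; average speed = 21/10 = 2.1 m/s.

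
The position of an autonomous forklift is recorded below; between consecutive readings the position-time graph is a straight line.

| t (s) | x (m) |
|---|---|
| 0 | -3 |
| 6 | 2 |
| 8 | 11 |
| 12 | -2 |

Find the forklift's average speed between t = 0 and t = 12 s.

2.25 m/s

Average speed = (total path length)/(elapsed time); on a piecewise-linear x-t graph the path length is Σ|Δx|.
0–6 s: |Δx| = |2 − -3| = 5 m
6–8 s: |Δx| = |11 − 2| = 9 m
8–12 s: |Δx| = |-2 − 11| = 13 m
Total path = 27 m; average speed = 27/12 = 2.25 m/s.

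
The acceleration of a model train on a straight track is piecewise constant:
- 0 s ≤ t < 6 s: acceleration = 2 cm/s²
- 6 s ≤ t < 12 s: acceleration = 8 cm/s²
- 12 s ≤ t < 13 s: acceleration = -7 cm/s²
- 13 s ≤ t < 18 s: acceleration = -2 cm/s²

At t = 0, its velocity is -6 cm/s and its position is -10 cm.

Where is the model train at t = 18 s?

On each constant-a segment, Δv = aΔt and Δx = v₀Δt + ½aΔt²; chain segment to segment.
0–6 s: v starts -6 cm/s; Δx = -6·6 + ½·2·6² = 0 cm; v ends 6 cm/s.
6–12 s: v starts 6 cm/s; Δx = 6·6 + ½·8·6² = 180 cm; v ends 54 cm/s.
12–13 s: v starts 54 cm/s; Δx = 54·1 + ½·-7·1² = 50.5 cm; v ends 47 cm/s.
13–18 s: v starts 47 cm/s; Δx = 47·5 + ½·-2·5² = 210 cm; v ends 37 cm/s.
x(18) = -10 + Σ Δx = 430.5 cm.

430.5 cm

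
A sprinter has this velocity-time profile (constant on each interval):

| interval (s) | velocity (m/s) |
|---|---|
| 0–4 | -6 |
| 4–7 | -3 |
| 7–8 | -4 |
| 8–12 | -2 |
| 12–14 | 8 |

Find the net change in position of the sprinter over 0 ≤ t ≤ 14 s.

Net displacement equals the area under the velocity-time graph (areas below the axis count negative).
0–4 s: -6 × 4 = -24 m
4–7 s: -3 × 3 = -9 m
7–8 s: -4 × 1 = -4 m
8–12 s: -2 × 4 = -8 m
12–14 s: 8 × 2 = 16 m
Net displacement = -29 m

-29 m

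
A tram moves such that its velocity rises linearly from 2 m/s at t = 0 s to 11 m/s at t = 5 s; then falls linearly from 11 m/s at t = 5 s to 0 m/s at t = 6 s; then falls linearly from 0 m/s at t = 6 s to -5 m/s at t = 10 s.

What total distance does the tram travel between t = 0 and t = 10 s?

48 m

Distance (not displacement) is the total path length: add the absolute areas under v-t.
0–5 s: |½(2 + 11)(5)| = 32.5 m
5–6 s: |½(11 + 0)(1)| = 5.5 m
6–10 s: |½(0 + -5)(4)| = 10 m
Total distance = 48 m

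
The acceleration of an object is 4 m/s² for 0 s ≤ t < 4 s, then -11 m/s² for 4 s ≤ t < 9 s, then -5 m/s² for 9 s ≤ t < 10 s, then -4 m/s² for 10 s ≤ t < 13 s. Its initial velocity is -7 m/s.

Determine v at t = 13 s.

Δv equals the area under the a-t graph; then v = v₀ + Δv.
0–4 s: 4 × 4 = 16 m/s
4–9 s: -11 × 5 = -55 m/s
9–10 s: -5 × 1 = -5 m/s
10–13 s: -4 × 3 = -12 m/s
Δv = -56 m/s, so v(13) = -7 + (-56) = -63 m/s.

-63 m/s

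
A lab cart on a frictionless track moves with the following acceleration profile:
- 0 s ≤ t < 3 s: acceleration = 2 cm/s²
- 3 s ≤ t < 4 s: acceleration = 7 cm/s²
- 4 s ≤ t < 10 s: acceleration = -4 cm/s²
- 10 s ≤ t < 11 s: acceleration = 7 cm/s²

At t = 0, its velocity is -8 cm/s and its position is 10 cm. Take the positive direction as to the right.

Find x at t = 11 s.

On each constant-a segment, Δv = aΔt and Δx = v₀Δt + ½aΔt²; chain segment to segment.
0–3 s: v starts -8 cm/s; Δx = -8·3 + ½·2·3² = -15 cm; v ends -2 cm/s.
3–4 s: v starts -2 cm/s; Δx = -2·1 + ½·7·1² = 1.5 cm; v ends 5 cm/s.
4–10 s: v starts 5 cm/s; Δx = 5·6 + ½·-4·6² = -42 cm; v ends -19 cm/s.
10–11 s: v starts -19 cm/s; Δx = -19·1 + ½·7·1² = -15.5 cm; v ends -12 cm/s.
x(11) = 10 + Σ Δx = -61 cm.

-61 cm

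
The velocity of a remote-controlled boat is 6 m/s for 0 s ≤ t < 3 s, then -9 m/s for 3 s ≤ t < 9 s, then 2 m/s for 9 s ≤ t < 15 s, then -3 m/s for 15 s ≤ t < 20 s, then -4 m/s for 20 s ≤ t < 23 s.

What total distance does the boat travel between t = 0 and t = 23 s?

111 m

Total distance travelled is ∫|v| dt — sum the magnitudes of each area piece.
0–3 s: |6| × 3 = 18 m
3–9 s: |-9| × 6 = 54 m
9–15 s: |2| × 6 = 12 m
15–20 s: |-3| × 5 = 15 m
20–23 s: |-4| × 3 = 12 m
Total distance = 111 m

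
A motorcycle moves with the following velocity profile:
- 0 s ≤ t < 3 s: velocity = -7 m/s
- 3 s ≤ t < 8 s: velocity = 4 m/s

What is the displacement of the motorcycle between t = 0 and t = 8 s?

-1 m

Displacement is the signed area under the v-t curve.
0–3 s: -7 × 3 = -21 m
3–8 s: 4 × 5 = 20 m
Net displacement = -1 m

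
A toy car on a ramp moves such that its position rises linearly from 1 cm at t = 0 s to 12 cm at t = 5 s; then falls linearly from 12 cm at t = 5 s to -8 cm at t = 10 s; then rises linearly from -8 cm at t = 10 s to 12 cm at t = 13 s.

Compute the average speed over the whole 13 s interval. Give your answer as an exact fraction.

Average speed = (total path length)/(elapsed time); on a piecewise-linear x-t graph the path length is Σ|Δx|.
0–5 s: |Δx| = |12 − 1| = 11 cm
5–10 s: |Δx| = |-8 − 12| = 20 cm
10–13 s: |Δx| = |12 − -8| = 20 cm
Total path = 51 cm; average speed = 51/13 = 51/13 cm/s.

51/13 cm/s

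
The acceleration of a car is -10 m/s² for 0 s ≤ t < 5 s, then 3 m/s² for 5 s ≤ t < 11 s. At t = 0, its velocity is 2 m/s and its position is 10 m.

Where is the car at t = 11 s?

-339 m

On each constant-a segment, Δv = aΔt and Δx = v₀Δt + ½aΔt²; chain segment to segment.
0–5 s: v starts 2 m/s; Δx = 2·5 + ½·-10·5² = -115 m; v ends -48 m/s.
5–11 s: v starts -48 m/s; Δx = -48·6 + ½·3·6² = -234 m; v ends -30 m/s.
x(11) = 10 + Σ Δx = -339 m.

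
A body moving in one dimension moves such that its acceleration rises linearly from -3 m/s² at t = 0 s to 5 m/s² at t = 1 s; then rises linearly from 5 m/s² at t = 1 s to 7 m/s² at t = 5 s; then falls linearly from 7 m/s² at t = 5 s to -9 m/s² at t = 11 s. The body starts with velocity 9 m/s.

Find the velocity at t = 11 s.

Δv equals the area under the a-t graph; then v = v₀ + Δv.
0–1 s: ½(-3 + 5)(1) = 1 m/s
1–5 s: ½(5 + 7)(4) = 24 m/s
5–11 s: ½(7 + -9)(6) = -6 m/s
Δv = 19 m/s, so v(11) = 9 + (19) = 28 m/s.

28 m/s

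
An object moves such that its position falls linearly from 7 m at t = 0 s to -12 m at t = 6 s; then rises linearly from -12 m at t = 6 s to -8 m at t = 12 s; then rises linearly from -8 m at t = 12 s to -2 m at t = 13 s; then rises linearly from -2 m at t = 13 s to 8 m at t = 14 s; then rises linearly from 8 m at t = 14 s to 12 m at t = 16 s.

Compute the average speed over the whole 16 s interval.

Average speed = (total path length)/(elapsed time); on a piecewise-linear x-t graph the path length is Σ|Δx|.
0–6 s: |Δx| = |-12 − 7| = 19 m
6–12 s: |Δx| = |-8 − -12| = 4 m
12–13 s: |Δx| = |-2 − -8| = 6 m
13–14 s: |Δx| = |8 − -2| = 10 m
14–16 s: |Δx| = |12 − 8| = 4 m
Total path = 43 m; average speed = 43/16 = 2.6875 m/s.

2.6875 m/s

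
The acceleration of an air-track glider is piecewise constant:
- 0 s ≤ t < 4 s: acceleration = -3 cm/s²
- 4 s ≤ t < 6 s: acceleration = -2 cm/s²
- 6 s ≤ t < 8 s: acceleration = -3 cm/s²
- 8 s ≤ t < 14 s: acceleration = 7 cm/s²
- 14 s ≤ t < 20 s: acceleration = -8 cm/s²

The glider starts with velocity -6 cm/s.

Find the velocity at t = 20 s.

-34 cm/s

Δv equals the area under the a-t graph; then v = v₀ + Δv.
0–4 s: -3 × 4 = -12 cm/s
4–6 s: -2 × 2 = -4 cm/s
6–8 s: -3 × 2 = -6 cm/s
8–14 s: 7 × 6 = 42 cm/s
14–20 s: -8 × 6 = -48 cm/s
Δv = -28 cm/s, so v(20) = -6 + (-28) = -34 cm/s.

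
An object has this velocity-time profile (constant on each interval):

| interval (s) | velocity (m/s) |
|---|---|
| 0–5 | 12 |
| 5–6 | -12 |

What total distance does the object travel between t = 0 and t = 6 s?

72 m

Total distance travelled is ∫|v| dt — sum the magnitudes of each area piece.
0–5 s: |12| × 5 = 60 m
5–6 s: |-12| × 1 = 12 m
Total distance = 72 m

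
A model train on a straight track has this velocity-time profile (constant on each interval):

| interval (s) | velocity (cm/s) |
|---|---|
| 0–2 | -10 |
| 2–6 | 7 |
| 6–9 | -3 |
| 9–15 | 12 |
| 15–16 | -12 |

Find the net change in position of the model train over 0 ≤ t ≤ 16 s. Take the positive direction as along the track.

Displacement is the signed area under the v-t curve.
0–2 s: -10 × 2 = -20 cm
2–6 s: 7 × 4 = 28 cm
6–9 s: -3 × 3 = -9 cm
9–15 s: 12 × 6 = 72 cm
15–16 s: -12 × 1 = -12 cm
Net displacement = 59 cm

59 cm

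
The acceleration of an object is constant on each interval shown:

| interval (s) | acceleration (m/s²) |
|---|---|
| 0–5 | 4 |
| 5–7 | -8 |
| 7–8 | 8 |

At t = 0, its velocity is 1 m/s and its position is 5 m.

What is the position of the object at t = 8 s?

95 m

On each constant-a segment, Δv = aΔt and Δx = v₀Δt + ½aΔt²; chain segment to segment.
0–5 s: v starts 1 m/s; Δx = 1·5 + ½·4·5² = 55 m; v ends 21 m/s.
5–7 s: v starts 21 m/s; Δx = 21·2 + ½·-8·2² = 26 m; v ends 5 m/s.
7–8 s: v starts 5 m/s; Δx = 5·1 + ½·8·1² = 9 m; v ends 13 m/s.
x(8) = 5 + Σ Δx = 95 m.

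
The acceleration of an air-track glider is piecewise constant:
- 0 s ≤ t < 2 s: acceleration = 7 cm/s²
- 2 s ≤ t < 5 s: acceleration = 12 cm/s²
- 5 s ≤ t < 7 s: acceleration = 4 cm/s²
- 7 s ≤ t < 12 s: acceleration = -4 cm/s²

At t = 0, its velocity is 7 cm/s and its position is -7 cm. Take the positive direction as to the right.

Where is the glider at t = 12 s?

On each constant-a segment, Δv = aΔt and Δx = v₀Δt + ½aΔt²; chain segment to segment.
0–2 s: v starts 7 cm/s; Δx = 7·2 + ½·7·2² = 28 cm; v ends 21 cm/s.
2–5 s: v starts 21 cm/s; Δx = 21·3 + ½·12·3² = 117 cm; v ends 57 cm/s.
5–7 s: v starts 57 cm/s; Δx = 57·2 + ½·4·2² = 122 cm; v ends 65 cm/s.
7–12 s: v starts 65 cm/s; Δx = 65·5 + ½·-4·5² = 275 cm; v ends 45 cm/s.
x(12) = -7 + Σ Δx = 535 cm.

535 cm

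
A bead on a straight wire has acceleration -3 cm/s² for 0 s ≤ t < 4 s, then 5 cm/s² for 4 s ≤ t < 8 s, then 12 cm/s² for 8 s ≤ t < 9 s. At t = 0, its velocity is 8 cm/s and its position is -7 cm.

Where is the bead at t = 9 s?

On each constant-a segment, Δv = aΔt and Δx = v₀Δt + ½aΔt²; chain segment to segment.
0–4 s: v starts 8 cm/s; Δx = 8·4 + ½·-3·4² = 8 cm; v ends -4 cm/s.
4–8 s: v starts -4 cm/s; Δx = -4·4 + ½·5·4² = 24 cm; v ends 16 cm/s.
8–9 s: v starts 16 cm/s; Δx = 16·1 + ½·12·1² = 22 cm; v ends 28 cm/s.
x(9) = -7 + Σ Δx = 47 cm.

47 cm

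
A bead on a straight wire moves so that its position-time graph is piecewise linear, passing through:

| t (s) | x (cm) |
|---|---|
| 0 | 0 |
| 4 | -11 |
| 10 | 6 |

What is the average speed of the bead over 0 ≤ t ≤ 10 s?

2.8 cm/s

Average speed = (total path length)/(elapsed time); on a piecewise-linear x-t graph the path length is Σ|Δx|.
0–4 s: |Δx| = |-11 − 0| = 11 cm
4–10 s: |Δx| = |6 − -11| = 17 cm
Total path = 28 cm; average speed = 28/10 = 2.8 cm/s.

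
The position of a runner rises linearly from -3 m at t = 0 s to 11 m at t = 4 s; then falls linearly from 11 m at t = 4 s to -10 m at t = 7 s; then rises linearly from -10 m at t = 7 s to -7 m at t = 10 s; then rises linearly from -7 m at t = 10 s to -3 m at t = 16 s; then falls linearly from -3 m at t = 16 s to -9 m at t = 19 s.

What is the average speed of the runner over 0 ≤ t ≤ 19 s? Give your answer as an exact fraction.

48/19 m/s

Average speed = (total path length)/(elapsed time); on a piecewise-linear x-t graph the path length is Σ|Δx|.
0–4 s: |Δx| = |11 − -3| = 14 m
4–7 s: |Δx| = |-10 − 11| = 21 m
7–10 s: |Δx| = |-7 − -10| = 3 m
10–16 s: |Δx| = |-3 − -7| = 4 m
16–19 s: |Δx| = |-9 − -3| = 6 m
Total path = 48 m; average speed = 48/19 = 48/19 m/s.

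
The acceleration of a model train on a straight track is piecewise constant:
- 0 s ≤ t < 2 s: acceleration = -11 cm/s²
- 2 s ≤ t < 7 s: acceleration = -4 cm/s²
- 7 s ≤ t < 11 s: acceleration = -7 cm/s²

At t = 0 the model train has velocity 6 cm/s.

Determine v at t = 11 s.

Δv equals the area under the a-t graph; then v = v₀ + Δv.
0–2 s: -11 × 2 = -22 cm/s
2–7 s: -4 × 5 = -20 cm/s
7–11 s: -7 × 4 = -28 cm/s
Δv = -70 cm/s, so v(11) = 6 + (-70) = -64 cm/s.

-64 cm/s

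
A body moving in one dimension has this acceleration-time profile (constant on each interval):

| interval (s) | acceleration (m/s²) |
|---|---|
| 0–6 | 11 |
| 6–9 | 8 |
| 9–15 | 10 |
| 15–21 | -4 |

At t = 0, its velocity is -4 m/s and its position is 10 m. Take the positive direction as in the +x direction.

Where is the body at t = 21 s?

1906 m

On each constant-a segment, Δv = aΔt and Δx = v₀Δt + ½aΔt²; chain segment to segment.
0–6 s: v starts -4 m/s; Δx = -4·6 + ½·11·6² = 174 m; v ends 62 m/s.
6–9 s: v starts 62 m/s; Δx = 62·3 + ½·8·3² = 222 m; v ends 86 m/s.
9–15 s: v starts 86 m/s; Δx = 86·6 + ½·10·6² = 696 m; v ends 146 m/s.
15–21 s: v starts 146 m/s; Δx = 146·6 + ½·-4·6² = 804 m; v ends 122 m/s.
x(21) = 10 + Σ Δx = 1906 m.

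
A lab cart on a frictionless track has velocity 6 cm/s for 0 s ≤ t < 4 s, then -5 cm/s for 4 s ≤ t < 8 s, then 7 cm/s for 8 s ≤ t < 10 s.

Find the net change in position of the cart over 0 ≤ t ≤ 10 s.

Displacement is the signed area under the v-t curve.
0–4 s: 6 × 4 = 24 cm
4–8 s: -5 × 4 = -20 cm
8–10 s: 7 × 2 = 14 cm
Net displacement = 18 cm

18 cm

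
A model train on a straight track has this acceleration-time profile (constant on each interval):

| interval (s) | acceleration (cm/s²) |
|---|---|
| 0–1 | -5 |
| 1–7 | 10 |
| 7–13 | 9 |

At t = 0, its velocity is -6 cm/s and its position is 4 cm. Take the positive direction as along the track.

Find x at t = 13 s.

565.5 cm

On each constant-a segment, Δv = aΔt and Δx = v₀Δt + ½aΔt²; chain segment to segment.
0–1 s: v starts -6 cm/s; Δx = -6·1 + ½·-5·1² = -8.5 cm; v ends -11 cm/s.
1–7 s: v starts -11 cm/s; Δx = -11·6 + ½·10·6² = 114 cm; v ends 49 cm/s.
7–13 s: v starts 49 cm/s; Δx = 49·6 + ½·9·6² = 456 cm; v ends 103 cm/s.
x(13) = 4 + Σ Δx = 565.5 cm.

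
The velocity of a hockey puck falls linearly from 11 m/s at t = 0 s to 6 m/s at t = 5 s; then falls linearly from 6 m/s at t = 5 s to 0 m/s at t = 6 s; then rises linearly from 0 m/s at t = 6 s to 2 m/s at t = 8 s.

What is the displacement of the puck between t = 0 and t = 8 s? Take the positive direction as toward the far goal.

47.5 m

Net displacement equals the area under the velocity-time graph (areas below the axis count negative).
0–5 s: ½(11 + 6)(5) = 42.5 m
5–6 s: ½(6 + 0)(1) = 3 m
6–8 s: ½(0 + 2)(2) = 2 m
Net displacement = 47.5 m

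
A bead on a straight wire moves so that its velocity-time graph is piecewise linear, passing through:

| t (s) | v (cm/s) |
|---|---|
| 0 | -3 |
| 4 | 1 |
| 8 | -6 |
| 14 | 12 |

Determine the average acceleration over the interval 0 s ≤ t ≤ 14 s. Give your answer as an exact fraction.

Average acceleration = Δv/Δt = (12 − -3)/(14 − 0) = 15/14 cm/s².

15/14 cm/s²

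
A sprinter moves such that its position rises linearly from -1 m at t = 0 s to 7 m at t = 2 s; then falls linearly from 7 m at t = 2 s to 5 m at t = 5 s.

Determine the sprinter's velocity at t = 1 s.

Velocity is the slope of the x-t graph on 0–2 s: (7 − -1)/(2 − 0) = 4 m/s.

4 m/s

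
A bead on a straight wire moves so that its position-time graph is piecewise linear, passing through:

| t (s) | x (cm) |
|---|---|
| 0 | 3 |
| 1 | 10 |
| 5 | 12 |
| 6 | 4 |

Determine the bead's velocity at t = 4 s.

Velocity is the slope of the x-t graph on 1–5 s: (12 − 10)/(5 − 1) = 0.5 cm/s.

0.5 cm/s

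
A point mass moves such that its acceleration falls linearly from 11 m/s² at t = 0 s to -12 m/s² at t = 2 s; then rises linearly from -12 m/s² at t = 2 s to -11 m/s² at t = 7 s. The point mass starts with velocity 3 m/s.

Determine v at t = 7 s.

-55.5 m/s

Δv equals the area under the a-t graph; then v = v₀ + Δv.
0–2 s: ½(11 + -12)(2) = -1 m/s
2–7 s: ½(-12 + -11)(5) = -57.5 m/s
Δv = -58.5 m/s, so v(7) = 3 + (-58.5) = -55.5 m/s.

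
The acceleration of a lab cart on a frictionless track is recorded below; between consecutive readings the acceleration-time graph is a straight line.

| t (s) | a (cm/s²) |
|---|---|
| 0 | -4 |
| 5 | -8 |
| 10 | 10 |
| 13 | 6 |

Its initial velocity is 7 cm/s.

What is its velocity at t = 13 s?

6 cm/s

Δv equals the area under the a-t graph; then v = v₀ + Δv.
0–5 s: ½(-4 + -8)(5) = -30 cm/s
5–10 s: ½(-8 + 10)(5) = 5 cm/s
10–13 s: ½(10 + 6)(3) = 24 cm/s
Δv = -1 cm/s, so v(13) = 7 + (-1) = 6 cm/s.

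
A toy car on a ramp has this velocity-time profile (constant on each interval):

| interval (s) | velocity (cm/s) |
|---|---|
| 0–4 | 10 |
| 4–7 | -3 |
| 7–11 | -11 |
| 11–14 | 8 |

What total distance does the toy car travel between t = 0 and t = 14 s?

Total distance travelled is ∫|v| dt — sum the magnitudes of each area piece.
0–4 s: |10| × 4 = 40 cm
4–7 s: |-3| × 3 = 9 cm
7–11 s: |-11| × 4 = 44 cm
11–14 s: |8| × 3 = 24 cm
Total distance = 117 cm

117 cm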